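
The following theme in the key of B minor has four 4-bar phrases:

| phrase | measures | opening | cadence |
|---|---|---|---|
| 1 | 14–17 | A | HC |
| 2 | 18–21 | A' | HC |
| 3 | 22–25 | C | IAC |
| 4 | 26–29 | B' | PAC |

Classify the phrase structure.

contrasting double period

Four phrases in two halves: the first half (mm. 14–21) ends with a half cadence, the second (mm. 22–29) with a perfect authentic cadence — a large antecedent–consequent pair, i.e. a double period.
Phrase 3 begins with different material from phrase 1, making it contrasting.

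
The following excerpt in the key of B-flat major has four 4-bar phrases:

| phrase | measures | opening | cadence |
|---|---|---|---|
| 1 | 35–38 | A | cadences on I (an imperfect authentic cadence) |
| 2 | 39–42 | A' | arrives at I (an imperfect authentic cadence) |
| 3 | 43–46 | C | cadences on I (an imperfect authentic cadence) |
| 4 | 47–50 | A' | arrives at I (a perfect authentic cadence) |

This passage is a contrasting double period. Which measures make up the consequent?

In a double period the four phrases pair into a large antecedent (phrases 1–2, ending imperfect authentic cadence) and a large consequent (phrases 3–4, ending perfect authentic cadence). The consequent spans mm. 43–50.

measures 43–50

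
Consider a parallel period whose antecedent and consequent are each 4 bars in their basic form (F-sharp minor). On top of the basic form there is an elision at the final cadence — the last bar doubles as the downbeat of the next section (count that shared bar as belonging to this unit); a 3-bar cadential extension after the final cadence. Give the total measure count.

11 measures

Basic parallel period: 4 + 4 = 8 bars.
8 (basic form) + 3 (cadential extension) = 11.
The elision shares a bar with the next section but does not change this unit's count.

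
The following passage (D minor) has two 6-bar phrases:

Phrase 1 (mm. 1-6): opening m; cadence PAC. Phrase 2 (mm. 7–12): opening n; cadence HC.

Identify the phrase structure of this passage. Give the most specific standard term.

The second phrase closes with a half cadence, which is not stronger than the first phrase's perfect authentic cadence; without a weak→strong cadential pair there is no antecedent–consequent relationship, so this is a phrase group rather than a period.

phrase group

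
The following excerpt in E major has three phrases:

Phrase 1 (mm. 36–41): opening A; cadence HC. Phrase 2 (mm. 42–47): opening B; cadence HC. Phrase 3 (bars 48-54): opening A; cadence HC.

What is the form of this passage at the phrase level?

The final phrase closes with a half cadence, which is not stronger than the preceding half cadence; the 3 phrases lack an overall antecedent–consequent design and so form a phrase group.

phrase group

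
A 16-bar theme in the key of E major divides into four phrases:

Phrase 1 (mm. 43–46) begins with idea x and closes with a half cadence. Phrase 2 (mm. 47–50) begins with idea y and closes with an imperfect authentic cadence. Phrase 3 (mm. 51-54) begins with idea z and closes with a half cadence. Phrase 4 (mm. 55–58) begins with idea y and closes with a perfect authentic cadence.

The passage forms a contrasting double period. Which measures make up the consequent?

In a double period the four phrases pair into a large antecedent (phrases 1–2, ending imperfect authentic cadence) and a large consequent (phrases 3–4, ending perfect authentic cadence). The consequent spans mm. 51-58.

measures 51–58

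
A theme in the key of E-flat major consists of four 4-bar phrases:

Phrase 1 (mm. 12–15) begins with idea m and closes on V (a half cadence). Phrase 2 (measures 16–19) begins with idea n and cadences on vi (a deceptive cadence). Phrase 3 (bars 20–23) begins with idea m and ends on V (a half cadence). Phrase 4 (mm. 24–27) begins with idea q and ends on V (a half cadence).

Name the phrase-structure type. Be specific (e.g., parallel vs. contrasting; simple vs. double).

phrase group

Phrase 4 ends with a half cadence, no stronger than phrase 2's deceptive cadence, so the four phrases do not form a double period; nor do phrases 3–4 duplicate 1–2, so it is not a repeated period. With no phrase reaching a conclusive cadence, the passage is a phrase group.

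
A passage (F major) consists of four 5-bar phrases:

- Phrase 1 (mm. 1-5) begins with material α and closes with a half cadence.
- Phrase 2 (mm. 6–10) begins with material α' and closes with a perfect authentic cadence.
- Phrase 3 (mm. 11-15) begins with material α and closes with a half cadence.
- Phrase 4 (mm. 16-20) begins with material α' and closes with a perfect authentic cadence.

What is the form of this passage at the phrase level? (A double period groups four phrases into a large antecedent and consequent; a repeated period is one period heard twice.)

repeated period

The cadence pattern HC–PAC–HC–PAC is weak–strong twice, and phrases 3–4 restate phrases 1–2: a period heard twice, not a double period (which would end weakly at phrase 2).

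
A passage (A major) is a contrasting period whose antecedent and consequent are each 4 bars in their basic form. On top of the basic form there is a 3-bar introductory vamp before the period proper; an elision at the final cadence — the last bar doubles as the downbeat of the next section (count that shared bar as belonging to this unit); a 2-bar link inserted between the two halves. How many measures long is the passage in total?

13 measures

Basic contrasting period: 4 + 4 = 8 bars.
8 (basic form) + 3 (introduction) + 2 (link) = 13.
The elision shares a bar with the next section but does not change this unit's count.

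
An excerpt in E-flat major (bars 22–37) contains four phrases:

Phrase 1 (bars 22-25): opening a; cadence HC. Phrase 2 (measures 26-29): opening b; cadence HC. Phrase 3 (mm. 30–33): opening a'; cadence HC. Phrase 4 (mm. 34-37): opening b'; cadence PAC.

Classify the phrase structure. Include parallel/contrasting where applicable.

Four phrases in two halves: the first half (mm. 22-29) ends with a half cadence, the second (mm. 30–37) with a perfect authentic cadence — a large antecedent–consequent pair, i.e. a double period.
Phrase 3 begins with the same material as phrase 1, making it parallel.

parallel double period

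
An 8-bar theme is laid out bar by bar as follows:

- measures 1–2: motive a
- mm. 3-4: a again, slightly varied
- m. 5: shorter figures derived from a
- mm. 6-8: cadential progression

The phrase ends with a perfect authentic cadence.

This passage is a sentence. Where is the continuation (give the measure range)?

After the presentation (mm. 1-4), the continuation covers the fragmentation through the cadence: bars 5-8.

measures 5–8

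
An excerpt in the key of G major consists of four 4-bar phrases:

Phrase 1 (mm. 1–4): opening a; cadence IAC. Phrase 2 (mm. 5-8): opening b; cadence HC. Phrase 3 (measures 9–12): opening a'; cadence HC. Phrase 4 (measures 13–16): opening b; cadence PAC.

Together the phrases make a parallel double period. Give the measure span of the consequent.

In a double period the first pair of phrases (ending half cadence) is the large antecedent and the second pair (ending perfect authentic cadence) is the large consequent; the consequent is measures 9–16.

measures 9–16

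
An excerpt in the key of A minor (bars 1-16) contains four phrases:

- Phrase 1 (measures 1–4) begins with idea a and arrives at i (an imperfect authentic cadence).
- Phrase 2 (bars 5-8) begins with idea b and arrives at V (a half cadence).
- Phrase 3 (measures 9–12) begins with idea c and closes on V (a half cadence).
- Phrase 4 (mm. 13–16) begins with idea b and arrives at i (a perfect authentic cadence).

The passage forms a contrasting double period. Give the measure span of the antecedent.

measures 1–8

In a double period the first pair of phrases (ending half cadence) is the large antecedent and the second pair (ending perfect authentic cadence) is the large consequent; the antecedent is measures 1–8.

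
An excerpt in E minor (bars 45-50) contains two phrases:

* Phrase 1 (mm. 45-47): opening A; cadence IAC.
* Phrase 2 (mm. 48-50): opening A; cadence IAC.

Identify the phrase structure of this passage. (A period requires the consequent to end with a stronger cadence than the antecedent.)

Both phrases have the same opening (A) and the same cadence (imperfect authentic cadence): the second is a restatement, not a consequent, so this is a repeated phrase rather than a period.

repeated phrase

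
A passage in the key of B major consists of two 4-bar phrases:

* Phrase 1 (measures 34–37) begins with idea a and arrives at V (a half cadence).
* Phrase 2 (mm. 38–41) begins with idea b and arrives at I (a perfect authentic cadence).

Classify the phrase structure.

Phrase 1 ends with a half cadence (weaker) and phrase 2 with a perfect authentic cadence (stronger): antecedent + consequent = a period.
The two phrases open with different material (a / b), so the period is contrasting.

contrasting period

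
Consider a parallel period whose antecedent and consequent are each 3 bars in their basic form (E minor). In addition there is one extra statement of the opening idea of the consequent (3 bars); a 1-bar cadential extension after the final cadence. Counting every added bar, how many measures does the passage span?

Basic parallel period: 3 + 3 = 6 bars.
6 (basic form) + 3 (extra statement) + 1 (cadential extension) = 10.

10 measures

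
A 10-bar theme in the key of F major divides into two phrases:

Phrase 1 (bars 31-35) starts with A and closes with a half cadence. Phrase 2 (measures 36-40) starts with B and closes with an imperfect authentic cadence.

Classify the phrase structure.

contrasting period

Phrase 1 ends with a half cadence (weaker) and phrase 2 with an imperfect authentic cadence (stronger): antecedent + consequent = a period.
The two phrases open with different material (A / B), so the period is contrasting.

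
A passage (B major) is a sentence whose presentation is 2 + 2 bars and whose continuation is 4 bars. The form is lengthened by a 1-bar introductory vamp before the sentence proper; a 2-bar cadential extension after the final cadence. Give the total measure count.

Basic sentence: 2 + 2 + 4 = 8 bars.
8 (basic form) + 1 (introduction) + 2 (cadential extension) = 11.

11 measures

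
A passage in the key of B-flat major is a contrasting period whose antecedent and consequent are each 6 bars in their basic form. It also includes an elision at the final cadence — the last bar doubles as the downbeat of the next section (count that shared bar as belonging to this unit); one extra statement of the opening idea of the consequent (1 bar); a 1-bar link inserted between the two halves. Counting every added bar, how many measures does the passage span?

Basic contrasting period: 6 + 6 = 12 bars.
12 (basic form) + 1 (extra statement) + 1 (link) = 14.
The elision shares a bar with the next section but does not change this unit's count.

14 measures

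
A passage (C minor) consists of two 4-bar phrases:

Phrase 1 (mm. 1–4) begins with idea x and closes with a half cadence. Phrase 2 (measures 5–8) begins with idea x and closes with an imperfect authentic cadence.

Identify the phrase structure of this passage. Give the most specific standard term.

parallel period

Phrase 1 ends with a half cadence (weaker) and phrase 2 with an imperfect authentic cadence (stronger): antecedent + consequent = a period.
The two phrases open with the same material (x / x), so the period is parallel.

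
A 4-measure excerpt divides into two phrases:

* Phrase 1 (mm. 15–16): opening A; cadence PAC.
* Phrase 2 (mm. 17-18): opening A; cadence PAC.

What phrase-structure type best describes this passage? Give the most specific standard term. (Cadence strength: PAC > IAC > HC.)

repeated phrase

Both phrases have the same opening (A) and the same cadence (perfect authentic cadence): the second is a restatement, not a consequent, so this is a repeated phrase rather than a period.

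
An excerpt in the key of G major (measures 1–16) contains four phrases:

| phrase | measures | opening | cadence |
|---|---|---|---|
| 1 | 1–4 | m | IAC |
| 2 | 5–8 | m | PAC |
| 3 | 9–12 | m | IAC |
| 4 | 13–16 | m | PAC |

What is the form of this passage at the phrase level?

The cadence pattern IAC–PAC–IAC–PAC is weak–strong twice, and phrases 3–4 restate phrases 1–2: a period heard twice, not a double period (which would end weakly at phrase 2).

repeated period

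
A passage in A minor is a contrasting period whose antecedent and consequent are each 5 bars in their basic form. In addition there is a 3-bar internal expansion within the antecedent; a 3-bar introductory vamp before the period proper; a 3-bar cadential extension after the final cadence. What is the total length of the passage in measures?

Basic contrasting period: 5 + 5 = 10 bars.
10 (basic form) + 3 (internal expansion) + 3 (introduction) + 3 (cadential extension) = 19.

19 measures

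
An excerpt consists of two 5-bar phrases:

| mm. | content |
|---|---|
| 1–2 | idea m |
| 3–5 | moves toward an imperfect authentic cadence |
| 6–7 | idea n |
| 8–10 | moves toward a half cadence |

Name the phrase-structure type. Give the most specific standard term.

The second phrase closes with a half cadence, which is not stronger than the first phrase's imperfect authentic cadence; without a weak→strong cadential pair there is no antecedent–consequent relationship, so this is a phrase group rather than a period.

phrase group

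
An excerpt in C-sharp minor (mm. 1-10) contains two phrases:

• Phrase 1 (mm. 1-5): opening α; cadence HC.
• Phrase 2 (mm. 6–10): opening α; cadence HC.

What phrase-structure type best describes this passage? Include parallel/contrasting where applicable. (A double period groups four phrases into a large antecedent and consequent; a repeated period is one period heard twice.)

Both phrases have the same opening (α) and the same cadence (half cadence): the second is a restatement, not a consequent, so this is a repeated phrase rather than a period.

repeated phrase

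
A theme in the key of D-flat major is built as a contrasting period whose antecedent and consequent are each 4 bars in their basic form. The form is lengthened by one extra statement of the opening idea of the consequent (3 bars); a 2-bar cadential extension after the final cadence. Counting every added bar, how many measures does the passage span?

Basic contrasting period: 4 + 4 = 8 bars.
8 (basic form) + 3 (extra statement) + 2 (cadential extension) = 13.

13 measures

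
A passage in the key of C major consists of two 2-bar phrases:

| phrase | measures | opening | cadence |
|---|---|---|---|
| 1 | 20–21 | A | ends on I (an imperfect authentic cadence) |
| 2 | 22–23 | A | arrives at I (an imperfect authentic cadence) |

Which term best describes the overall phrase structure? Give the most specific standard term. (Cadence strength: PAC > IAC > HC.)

Both phrases have the same opening (A) and the same cadence (imperfect authentic cadence): the second is a restatement, not a consequent, so this is a repeated phrase rather than a period.

repeated phrase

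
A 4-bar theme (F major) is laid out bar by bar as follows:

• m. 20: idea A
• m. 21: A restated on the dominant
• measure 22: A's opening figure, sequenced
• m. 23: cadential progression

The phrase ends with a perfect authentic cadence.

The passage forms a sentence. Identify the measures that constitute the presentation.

The presentation of a sentence is the basic idea (measure 20) plus its repetition (measure 21); the presentation is therefore mm. 20–21.

measures 20–21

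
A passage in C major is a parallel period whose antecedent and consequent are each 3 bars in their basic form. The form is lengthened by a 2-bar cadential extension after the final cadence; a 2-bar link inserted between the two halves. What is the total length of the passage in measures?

10 measures

Basic parallel period: 3 + 3 = 6 bars.
6 (basic form) + 2 (cadential extension) + 2 (link) = 10.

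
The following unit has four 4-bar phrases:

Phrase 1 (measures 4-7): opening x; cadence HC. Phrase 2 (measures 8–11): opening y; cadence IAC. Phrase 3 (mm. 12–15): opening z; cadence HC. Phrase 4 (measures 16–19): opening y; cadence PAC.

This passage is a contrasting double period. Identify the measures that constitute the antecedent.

measures 4–11

In a double period the four phrases pair into a large antecedent (phrases 1–2, ending imperfect authentic cadence) and a large consequent (phrases 3–4, ending perfect authentic cadence). The antecedent spans mm. 4–11.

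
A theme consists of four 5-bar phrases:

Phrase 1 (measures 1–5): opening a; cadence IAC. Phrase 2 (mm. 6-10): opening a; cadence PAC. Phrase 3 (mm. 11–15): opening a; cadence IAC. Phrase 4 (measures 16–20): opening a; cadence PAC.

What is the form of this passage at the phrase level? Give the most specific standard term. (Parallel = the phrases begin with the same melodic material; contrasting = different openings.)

repeated period

The cadence pattern IAC–PAC–IAC–PAC is weak–strong twice, and phrases 3–4 restate phrases 1–2: a period heard twice, not a double period (which would end weakly at phrase 2).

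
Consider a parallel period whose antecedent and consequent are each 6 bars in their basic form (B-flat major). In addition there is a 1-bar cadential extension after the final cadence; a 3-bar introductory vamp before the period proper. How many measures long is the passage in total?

16 measures

Basic parallel period: 6 + 6 = 12 bars.
12 (basic form) + 1 (cadential extension) + 3 (introduction) = 16.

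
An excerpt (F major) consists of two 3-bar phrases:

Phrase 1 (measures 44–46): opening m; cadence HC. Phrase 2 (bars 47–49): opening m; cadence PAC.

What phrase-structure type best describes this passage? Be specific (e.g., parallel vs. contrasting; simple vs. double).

parallel period

Phrase 1 ends with a half cadence (weaker) and phrase 2 with a perfect authentic cadence (stronger): antecedent + consequent = a period.
The two phrases open with the same material (m / m), so the period is parallel.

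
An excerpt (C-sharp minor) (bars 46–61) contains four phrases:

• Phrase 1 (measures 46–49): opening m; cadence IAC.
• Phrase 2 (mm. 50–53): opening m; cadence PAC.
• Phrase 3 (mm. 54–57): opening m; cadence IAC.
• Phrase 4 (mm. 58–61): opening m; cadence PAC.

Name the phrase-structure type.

The cadence pattern IAC–PAC–IAC–PAC is weak–strong twice, and phrases 3–4 restate phrases 1–2: a period heard twice, not a double period (which would end weakly at phrase 2).

repeated period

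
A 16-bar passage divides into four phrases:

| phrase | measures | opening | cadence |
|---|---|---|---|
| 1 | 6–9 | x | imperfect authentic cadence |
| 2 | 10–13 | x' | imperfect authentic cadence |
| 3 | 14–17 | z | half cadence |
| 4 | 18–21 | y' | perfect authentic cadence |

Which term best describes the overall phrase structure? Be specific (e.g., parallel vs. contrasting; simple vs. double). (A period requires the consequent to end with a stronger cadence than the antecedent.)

contrasting double period

Four phrases in two halves: the first half (bars 6–13) ends with an imperfect authentic cadence, the second (mm. 14-21) with a perfect authentic cadence — a large antecedent–consequent pair, i.e. a double period.
Phrase 3 begins with different material from phrase 1, making it contrasting.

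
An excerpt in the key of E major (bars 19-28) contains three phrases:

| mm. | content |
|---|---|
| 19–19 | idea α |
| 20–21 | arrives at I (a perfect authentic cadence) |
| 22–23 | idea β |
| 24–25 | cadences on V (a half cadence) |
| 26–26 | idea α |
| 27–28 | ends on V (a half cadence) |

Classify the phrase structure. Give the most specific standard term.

phrase group

The final phrase closes with a half cadence, which is not stronger than the preceding half cadence; the 3 phrases lack an overall antecedent–consequent design and so form a phrase group.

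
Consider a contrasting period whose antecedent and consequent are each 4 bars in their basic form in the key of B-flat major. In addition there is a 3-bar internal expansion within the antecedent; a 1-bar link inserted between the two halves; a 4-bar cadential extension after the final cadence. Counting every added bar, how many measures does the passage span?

Basic contrasting period: 4 + 4 = 8 bars.
8 (basic form) + 3 (internal expansion) + 1 (link) + 4 (cadential extension) = 16.

16 measures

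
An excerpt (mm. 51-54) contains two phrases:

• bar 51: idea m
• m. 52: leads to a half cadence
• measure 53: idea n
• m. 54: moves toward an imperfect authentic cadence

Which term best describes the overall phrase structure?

Phrase 1 ends with a half cadence (weaker) and phrase 2 with an imperfect authentic cadence (stronger): antecedent + consequent = a period.
The two phrases open with different material (m / n), so the period is contrasting.

contrasting period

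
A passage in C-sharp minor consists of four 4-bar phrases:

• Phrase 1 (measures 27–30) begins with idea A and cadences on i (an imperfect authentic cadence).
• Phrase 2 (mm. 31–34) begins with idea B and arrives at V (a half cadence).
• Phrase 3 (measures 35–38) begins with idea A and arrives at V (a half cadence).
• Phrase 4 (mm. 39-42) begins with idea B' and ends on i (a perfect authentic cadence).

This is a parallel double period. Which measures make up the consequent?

In a double period the first pair of phrases (ending half cadence) is the large antecedent and the second pair (ending perfect authentic cadence) is the large consequent; the consequent is measures 35–42.

measures 35–42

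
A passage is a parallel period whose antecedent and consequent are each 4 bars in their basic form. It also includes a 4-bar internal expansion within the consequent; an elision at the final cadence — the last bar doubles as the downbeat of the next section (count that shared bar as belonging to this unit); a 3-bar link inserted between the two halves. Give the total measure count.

15 measures

Basic parallel period: 4 + 4 = 8 bars.
8 (basic form) + 4 (internal expansion) + 3 (link) = 15.
The elision shares a bar with the next section but does not change this unit's count.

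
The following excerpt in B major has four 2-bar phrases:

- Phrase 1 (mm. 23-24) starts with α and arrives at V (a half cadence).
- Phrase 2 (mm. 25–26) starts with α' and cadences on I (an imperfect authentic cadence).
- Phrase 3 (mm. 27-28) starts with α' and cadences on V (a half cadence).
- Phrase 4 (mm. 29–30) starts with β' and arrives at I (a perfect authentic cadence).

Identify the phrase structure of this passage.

parallel double period

Four phrases in two halves: the first half (mm. 23-26) ends with an imperfect authentic cadence, the second (mm. 27–30) with a perfect authentic cadence — a large antecedent–consequent pair, i.e. a double period.
Phrase 3 begins with the same material as phrase 1, making it parallel.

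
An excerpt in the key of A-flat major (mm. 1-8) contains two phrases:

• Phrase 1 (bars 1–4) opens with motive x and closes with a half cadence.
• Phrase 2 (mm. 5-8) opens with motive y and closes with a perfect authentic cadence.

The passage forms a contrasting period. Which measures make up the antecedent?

The phrase ending with the weaker cadence (half cadence) is the antecedent; the one ending more conclusively (perfect authentic cadence) is the consequent. The antecedent is measures 1–4.

measures 1–4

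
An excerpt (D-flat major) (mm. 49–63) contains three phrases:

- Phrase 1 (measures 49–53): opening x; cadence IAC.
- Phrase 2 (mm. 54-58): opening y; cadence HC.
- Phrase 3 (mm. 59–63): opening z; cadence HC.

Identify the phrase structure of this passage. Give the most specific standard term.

phrase group

The final phrase closes with a half cadence, which is not stronger than the preceding half cadence; the 3 phrases lack an overall antecedent–consequent design and so form a phrase group.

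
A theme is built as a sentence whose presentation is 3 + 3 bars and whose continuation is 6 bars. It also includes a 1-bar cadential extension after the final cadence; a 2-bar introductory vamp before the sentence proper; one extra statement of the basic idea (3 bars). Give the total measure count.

18 measures

Basic sentence: 3 + 3 + 6 = 12 bars.
12 (basic form) + 1 (cadential extension) + 2 (introduction) + 3 (extra statement) = 18.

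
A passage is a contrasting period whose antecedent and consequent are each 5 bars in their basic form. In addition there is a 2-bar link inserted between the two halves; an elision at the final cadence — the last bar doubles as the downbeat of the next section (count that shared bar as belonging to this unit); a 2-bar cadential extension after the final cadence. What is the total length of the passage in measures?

Basic contrasting period: 5 + 5 = 10 bars.
10 (basic form) + 2 (link) + 2 (cadential extension) = 14.
The elision shares a bar with the next section but does not change this unit's count.

14 measures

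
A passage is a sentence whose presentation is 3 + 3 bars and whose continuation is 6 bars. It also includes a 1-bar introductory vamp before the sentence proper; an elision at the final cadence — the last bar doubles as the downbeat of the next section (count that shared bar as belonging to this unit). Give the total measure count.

13 measures

Basic sentence: 3 + 3 + 6 = 12 bars.
12 (basic form) + 1 (introduction) = 13.
The elision shares a bar with the next section but does not change this unit's count.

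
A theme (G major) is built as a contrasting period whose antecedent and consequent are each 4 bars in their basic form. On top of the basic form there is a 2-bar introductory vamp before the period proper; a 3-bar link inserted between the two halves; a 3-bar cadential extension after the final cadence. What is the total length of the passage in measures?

16 measures

Basic contrasting period: 4 + 4 = 8 bars.
8 (basic form) + 2 (introduction) + 3 (link) + 3 (cadential extension) = 16.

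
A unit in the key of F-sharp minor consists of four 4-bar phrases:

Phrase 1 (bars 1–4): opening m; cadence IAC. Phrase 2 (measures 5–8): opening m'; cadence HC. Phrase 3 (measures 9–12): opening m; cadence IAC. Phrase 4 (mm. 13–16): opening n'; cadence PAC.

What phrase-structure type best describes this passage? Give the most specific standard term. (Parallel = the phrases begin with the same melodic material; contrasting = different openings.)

Four phrases in two halves: the first half (mm. 1–8) ends with a half cadence, the second (measures 9–16) with a perfect authentic cadence — a large antecedent–consequent pair, i.e. a double period.
Phrase 3 begins with the same material as phrase 1, making it parallel.

parallel double period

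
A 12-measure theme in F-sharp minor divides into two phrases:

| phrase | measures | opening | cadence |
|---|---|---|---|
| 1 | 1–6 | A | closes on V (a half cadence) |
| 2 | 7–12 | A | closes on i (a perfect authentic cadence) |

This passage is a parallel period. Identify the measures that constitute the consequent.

measures 7–12

The antecedent is the phrase ending with the weaker cadence (half cadence, phrase 1) and the consequent the one ending more conclusively (perfect authentic cadence, phrase 2); the consequent is mm. 7-12.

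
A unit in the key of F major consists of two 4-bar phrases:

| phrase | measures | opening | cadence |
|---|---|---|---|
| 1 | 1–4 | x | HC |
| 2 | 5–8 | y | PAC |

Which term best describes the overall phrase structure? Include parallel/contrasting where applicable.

contrasting period

Phrase 1 ends with a half cadence (weaker) and phrase 2 with a perfect authentic cadence (stronger): antecedent + consequent = a period.
The two phrases open with different material (x / y), so the period is contrasting.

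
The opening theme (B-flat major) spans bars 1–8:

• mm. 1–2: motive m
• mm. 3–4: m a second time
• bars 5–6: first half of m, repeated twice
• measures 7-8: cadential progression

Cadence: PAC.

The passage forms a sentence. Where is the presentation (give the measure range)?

The presentation of a sentence is the basic idea (mm. 1–2) plus its repetition (mm. 3-4); the presentation is therefore mm. 1–4.

measures 1–4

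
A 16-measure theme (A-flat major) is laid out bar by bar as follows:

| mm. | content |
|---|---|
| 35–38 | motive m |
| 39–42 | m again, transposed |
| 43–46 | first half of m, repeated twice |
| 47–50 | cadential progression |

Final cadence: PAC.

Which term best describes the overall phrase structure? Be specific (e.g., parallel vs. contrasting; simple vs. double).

Basic idea (mm. 35–38) + its repetition (bars 39-42) form the presentation; fragmentation and cadence (measures 43–50) form the continuation — the 16-bar whole is a sentence.

sentence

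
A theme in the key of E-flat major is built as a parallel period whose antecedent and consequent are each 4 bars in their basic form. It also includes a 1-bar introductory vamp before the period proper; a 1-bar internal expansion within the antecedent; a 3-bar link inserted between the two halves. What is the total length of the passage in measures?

13 measures

Basic parallel period: 4 + 4 = 8 bars.
8 (basic form) + 1 (introduction) + 1 (internal expansion) + 3 (link) = 13.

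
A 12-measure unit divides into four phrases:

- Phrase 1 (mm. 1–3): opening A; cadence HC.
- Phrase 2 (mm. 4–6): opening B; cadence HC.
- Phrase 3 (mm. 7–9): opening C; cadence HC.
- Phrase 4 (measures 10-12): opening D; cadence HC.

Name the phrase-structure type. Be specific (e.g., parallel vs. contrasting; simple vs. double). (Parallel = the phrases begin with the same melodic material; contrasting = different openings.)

phrase group

Phrase 4 ends with a half cadence, no stronger than phrase 2's half cadence, so the four phrases do not form a double period; nor do phrases 3–4 duplicate 1–2, so it is not a repeated period. With no phrase reaching a conclusive cadence, the passage is a phrase group.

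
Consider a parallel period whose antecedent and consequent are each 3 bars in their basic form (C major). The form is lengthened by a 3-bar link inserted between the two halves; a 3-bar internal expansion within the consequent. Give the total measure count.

12 measures

Basic parallel period: 3 + 3 = 6 bars.
6 (basic form) + 3 (link) + 3 (internal expansion) = 12.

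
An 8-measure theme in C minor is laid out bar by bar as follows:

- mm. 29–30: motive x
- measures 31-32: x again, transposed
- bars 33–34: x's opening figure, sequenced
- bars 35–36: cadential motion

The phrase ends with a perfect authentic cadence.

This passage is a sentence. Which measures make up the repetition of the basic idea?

The presentation of a sentence is the basic idea (mm. 29–30) plus its repetition (bars 31–32); the repetition of the basic idea is therefore bars 31–32.

measures 31–32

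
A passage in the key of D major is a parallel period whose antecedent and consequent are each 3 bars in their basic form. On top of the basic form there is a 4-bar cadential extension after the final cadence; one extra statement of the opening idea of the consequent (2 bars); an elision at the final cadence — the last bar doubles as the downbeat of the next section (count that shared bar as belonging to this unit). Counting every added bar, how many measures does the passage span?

Basic parallel period: 3 + 3 = 6 bars.
6 (basic form) + 4 (cadential extension) + 2 (extra statement) = 12.
The elision shares a bar with the next section but does not change this unit's count.

12 measures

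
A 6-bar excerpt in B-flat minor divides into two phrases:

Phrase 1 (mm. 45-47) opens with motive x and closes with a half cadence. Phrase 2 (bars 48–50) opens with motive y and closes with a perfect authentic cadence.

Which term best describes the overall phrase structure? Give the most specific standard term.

contrasting period

Phrase 1 ends with a half cadence (weaker) and phrase 2 with a perfect authentic cadence (stronger): antecedent + consequent = a period.
The two phrases open with different material (x / y), so the period is contrasting.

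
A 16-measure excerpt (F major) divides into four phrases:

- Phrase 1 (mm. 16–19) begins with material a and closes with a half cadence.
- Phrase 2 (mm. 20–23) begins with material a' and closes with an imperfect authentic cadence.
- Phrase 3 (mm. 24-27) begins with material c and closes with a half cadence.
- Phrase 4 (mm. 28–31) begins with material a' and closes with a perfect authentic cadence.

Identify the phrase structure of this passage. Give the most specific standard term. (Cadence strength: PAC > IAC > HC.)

contrasting double period

Four phrases in two halves: the first half (bars 16–23) ends with an imperfect authentic cadence, the second (bars 24-31) with a perfect authentic cadence — a large antecedent–consequent pair, i.e. a double period.
Phrase 3 begins with different material from phrase 1, making it contrasting.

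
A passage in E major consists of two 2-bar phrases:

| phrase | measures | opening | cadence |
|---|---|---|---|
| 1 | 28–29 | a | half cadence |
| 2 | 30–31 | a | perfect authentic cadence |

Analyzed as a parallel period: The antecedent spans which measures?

measures 28–29

The antecedent is the phrase ending with the weaker cadence (half cadence, phrase 1) and the consequent the one ending more conclusively (perfect authentic cadence, phrase 2); the antecedent is mm. 28-29.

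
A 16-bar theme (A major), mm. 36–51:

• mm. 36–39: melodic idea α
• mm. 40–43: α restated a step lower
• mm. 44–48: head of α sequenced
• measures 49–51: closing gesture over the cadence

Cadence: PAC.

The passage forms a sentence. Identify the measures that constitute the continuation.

measures 44–51

After the presentation (measures 36–43), the continuation covers the fragmentation through the cadence: bars 44–51.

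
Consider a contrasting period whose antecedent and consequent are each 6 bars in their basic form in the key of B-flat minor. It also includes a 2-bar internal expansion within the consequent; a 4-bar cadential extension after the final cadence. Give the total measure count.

Basic contrasting period: 6 + 6 = 12 bars.
12 (basic form) + 2 (internal expansion) + 4 (cadential extension) = 18.

18 measures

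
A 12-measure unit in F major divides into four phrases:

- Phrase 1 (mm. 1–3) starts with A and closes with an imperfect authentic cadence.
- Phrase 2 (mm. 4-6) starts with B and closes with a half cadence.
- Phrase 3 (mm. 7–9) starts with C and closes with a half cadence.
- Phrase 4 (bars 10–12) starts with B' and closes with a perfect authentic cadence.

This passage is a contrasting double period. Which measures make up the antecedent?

In a double period the four phrases pair into a large antecedent (phrases 1–2, ending half cadence) and a large consequent (phrases 3–4, ending perfect authentic cadence). The antecedent spans measures 1-6.

measures 1–6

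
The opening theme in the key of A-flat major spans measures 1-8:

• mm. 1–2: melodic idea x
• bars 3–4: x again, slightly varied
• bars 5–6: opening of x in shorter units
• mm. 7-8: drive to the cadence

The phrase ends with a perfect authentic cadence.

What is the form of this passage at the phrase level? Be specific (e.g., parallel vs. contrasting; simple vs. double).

sentence

Basic idea (mm. 1-2) + its repetition (bars 3-4) form the presentation; fragmentation and cadence (mm. 5–8) form the continuation — the 8-bar whole is a sentence.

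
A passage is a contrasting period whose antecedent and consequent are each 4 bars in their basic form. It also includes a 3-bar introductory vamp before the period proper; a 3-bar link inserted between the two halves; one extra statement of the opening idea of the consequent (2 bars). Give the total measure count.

16 measures

Basic contrasting period: 4 + 4 = 8 bars.
8 (basic form) + 3 (introduction) + 3 (link) + 2 (extra statement) = 16.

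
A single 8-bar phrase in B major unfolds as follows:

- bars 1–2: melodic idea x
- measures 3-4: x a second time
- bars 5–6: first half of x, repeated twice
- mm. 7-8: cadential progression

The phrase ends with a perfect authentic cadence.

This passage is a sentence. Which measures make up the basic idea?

The presentation of a sentence is the basic idea (mm. 1–2) plus its repetition (mm. 3–4); the basic idea is therefore measures 1–2.

measures 1–2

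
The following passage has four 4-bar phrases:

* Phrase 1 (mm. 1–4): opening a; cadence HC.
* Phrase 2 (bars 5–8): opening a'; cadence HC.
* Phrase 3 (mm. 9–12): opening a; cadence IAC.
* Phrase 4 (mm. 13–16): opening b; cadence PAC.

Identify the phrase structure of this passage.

parallel double period

Four phrases in two halves: the first half (measures 1–8) ends with a half cadence, the second (mm. 9–16) with a perfect authentic cadence — a large antecedent–consequent pair, i.e. a double period.
Phrase 3 begins with the same material as phrase 1, making it parallel.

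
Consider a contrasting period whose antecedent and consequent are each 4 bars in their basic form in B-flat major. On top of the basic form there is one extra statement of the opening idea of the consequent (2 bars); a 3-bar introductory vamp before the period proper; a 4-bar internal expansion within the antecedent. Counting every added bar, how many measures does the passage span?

17 measures

Basic contrasting period: 4 + 4 = 8 bars.
8 (basic form) + 2 (extra statement) + 3 (introduction) + 4 (internal expansion) = 17.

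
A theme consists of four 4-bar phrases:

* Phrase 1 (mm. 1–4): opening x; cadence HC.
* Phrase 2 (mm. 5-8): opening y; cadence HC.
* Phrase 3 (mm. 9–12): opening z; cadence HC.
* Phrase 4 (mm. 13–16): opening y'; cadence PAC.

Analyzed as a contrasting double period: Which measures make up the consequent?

measures 9–16

In a double period the four phrases pair into a large antecedent (phrases 1–2, ending half cadence) and a large consequent (phrases 3–4, ending perfect authentic cadence). The consequent spans mm. 9-16.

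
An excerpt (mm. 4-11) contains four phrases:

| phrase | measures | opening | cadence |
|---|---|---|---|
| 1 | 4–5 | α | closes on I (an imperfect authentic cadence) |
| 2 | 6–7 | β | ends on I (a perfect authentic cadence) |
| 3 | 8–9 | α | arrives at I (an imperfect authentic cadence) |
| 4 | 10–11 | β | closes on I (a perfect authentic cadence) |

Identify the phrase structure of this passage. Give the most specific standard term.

The cadence pattern IAC–PAC–IAC–PAC is weak–strong twice, and phrases 3–4 restate phrases 1–2: a period heard twice, not a double period (which would end weakly at phrase 2).

repeated period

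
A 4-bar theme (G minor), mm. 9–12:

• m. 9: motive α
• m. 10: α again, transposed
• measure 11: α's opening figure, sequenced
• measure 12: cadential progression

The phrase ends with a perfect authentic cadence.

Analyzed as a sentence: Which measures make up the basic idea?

The presentation of a sentence is the basic idea (m. 9) plus its repetition (measure 10); the basic idea is therefore m. 9.

measures 9–9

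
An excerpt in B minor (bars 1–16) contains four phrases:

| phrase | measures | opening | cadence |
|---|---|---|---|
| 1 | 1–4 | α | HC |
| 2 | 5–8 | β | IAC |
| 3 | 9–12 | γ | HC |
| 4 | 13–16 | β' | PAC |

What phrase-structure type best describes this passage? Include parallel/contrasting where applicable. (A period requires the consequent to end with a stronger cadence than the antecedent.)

Four phrases in two halves: the first half (mm. 1-8) ends with an imperfect authentic cadence, the second (mm. 9-16) with a perfect authentic cadence — a large antecedent–consequent pair, i.e. a double period.
Phrase 3 begins with different material from phrase 1, making it contrasting.

contrasting double period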